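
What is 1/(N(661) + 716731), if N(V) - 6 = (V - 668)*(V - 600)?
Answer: 1/716310 ≈ 1.3960e-6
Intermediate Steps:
N(V) = 6 + (-668 + V)*(-600 + V) (N(V) = 6 + (V - 668)*(V - 600) = 6 + (-668 + V)*(-600 + V))
1/(N(661) + 716731) = 1/((400806 + 661**2 - 1268*661) + 716731) = 1/((400806 + 436921 - 838148) + 716731) = 1/(-421 + 716731) = 1/716310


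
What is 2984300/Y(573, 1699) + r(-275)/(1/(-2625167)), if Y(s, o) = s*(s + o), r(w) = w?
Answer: 234959272680275/325464 ≈ 7.2192e+8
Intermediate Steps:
Y(s, o) = s*(o + s)
2984300/Y(573, 1699) + r(-275)/(1/(-2625167)) = 2984300/((573*(1699 + 573))) - 275/(1/(-2625167)) = 2984300/((573*2272)) - 275/(-1/2625167) = 2984300/1301856 - 275*(-2625167) = 2984300*(1/1301856) + 721920925 = 746075/325464 + 721920925 = 234959272680275/325464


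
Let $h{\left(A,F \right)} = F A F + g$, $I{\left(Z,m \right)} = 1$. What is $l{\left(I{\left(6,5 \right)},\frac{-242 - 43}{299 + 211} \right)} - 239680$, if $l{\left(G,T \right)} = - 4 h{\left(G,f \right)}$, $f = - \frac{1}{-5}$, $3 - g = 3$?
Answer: $- \frac{5992004}{25} \approx -2.3968 \cdot 10^{5}$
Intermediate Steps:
$g = 0$ ($g = 3 - 3 = 0$)
$f = \frac{1}{5}$ ($f = \left(-1\right) \left(- \frac{1}{5}\right) = \frac{1}{5} \approx 0.2$)
$h{\left(A,F \right)} = A F^{2}$ ($h{\left(A,F \right)} = F A F + 0 = A F F + 0 = A F^{2} + 0 = A F^{2}$)
$l{\left(G,T \right)} = - \frac{4 G}{25}$ ($l{\left(G,T \right)} = - 4 \frac{G}{25} = - \frac{4 G}{25}$)
$l{\left(I{\left(6,5 \right)},\frac{-242 - 43}{299 + 211} \right)} - 239680 = \left(- \frac{4}{25}\right) 1 - 239680 = - \frac{4}{25} - 239680 = - \frac{5992004}{25}$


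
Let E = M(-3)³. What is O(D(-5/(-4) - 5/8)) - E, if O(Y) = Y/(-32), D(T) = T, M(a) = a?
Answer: 6907/256 ≈ 26.980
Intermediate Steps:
E = -27 (E = (-3)³ = -27)
O(Y) = -Y/32 (O(Y) = Y*(-1/32) = -Y/32)
O(D(-5/(-4) - 5/8)) - E = -(-5/(-4) - 5/8)/32 - 1*(-27) = -(-5*(-¼) - 5*⅛)/32 + 27 = -(5/4 - 5/8)/32 + 27 = -1/32*5/8 + 27 = -5/256 + 27 = 6907/256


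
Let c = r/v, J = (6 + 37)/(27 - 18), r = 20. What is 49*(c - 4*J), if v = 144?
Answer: -33467/36 ≈ -929.64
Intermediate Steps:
J = 43/9 ≈ 4.7778
c = 5/36 (c = 20/144 = 20*(1/144) = 5/36 ≈ 0.13889)
49*(c - 4*J) = 49*(5/36 - 4*43/9) = 49*(5/36 - 172/9) = 49*(-683/36) = -33467/36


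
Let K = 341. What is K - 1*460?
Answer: -119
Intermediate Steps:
K - 1*460 = 341 - 1*460 = 341 - 460 = -119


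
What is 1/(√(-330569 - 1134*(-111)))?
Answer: -I*√204695/204695 ≈ -0.0022103*I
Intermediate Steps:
1/(√(-330569 - 1134*(-111))) = 1/(√(-330569 + 125874)) = 1/(√(-204695)) = 1/(I*√204695) = -I*√204695/204695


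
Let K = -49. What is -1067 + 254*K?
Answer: -13513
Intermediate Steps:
-1067 + 254*K = -1067 + 254*(-49) = -1067 - 12446 = -13513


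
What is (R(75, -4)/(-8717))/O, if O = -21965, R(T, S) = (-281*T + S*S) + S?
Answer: -21063/191468905 ≈ -0.00011001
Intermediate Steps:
R(T, S) = S + S² - 281*T (R(T, S) = (-281*T + S²) + S = (S² - 281*T) + S = S + S² - 281*T)
(R(75, -4)/(-8717))/O = ((-4 + (-4)² - 281*75)/(-8717))/(-21965) = ((-4 + 16 - 21075)*(-1/8717))*(-1/21965) = -21063*(-1/8717)*(-1/21965) = (21063/8717)*(-1/21965) = -21063/191468905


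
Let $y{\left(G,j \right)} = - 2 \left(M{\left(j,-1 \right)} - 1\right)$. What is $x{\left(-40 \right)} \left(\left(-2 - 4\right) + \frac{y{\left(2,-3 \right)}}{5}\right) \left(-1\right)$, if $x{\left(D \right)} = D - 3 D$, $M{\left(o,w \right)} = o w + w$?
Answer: $512$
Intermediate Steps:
$M{\left(o,w \right)} = w + o w$
$y{\left(G,j \right)} = 4 + 2 j$ ($y{\left(G,j \right)} = - 2 \left(- (1 + j) - 1\right) = - 2 \left(\left(-1 - j\right) - 1\right) = - 2 \left(-2 - j\right) = 4 + 2 j$)
$x{\left(D \right)} = - 2 D$
$x{\left(-40 \right)} \left(\left(-2 - 4\right) + \frac{y{\left(2,-3 \right)}}{5}\right) \left(-1\right) = \left(-2\right) \left(-40\right) \left(\left(-2 - 4\right) + \frac{4 + 2 \left(-3\right)}{5}\right) \left(-1\right) = 80 \left(-6 + \left(4 - 6\right) \frac{1}{5}\right) \left(-1\right) = 80 \left(-6 - \frac{2}{5}\right) \left(-1\right) = 80 \left(\left(- \frac{32}{5}\right) \left(-1\right)\right) = 80 \cdot \frac{32}{5} = 512$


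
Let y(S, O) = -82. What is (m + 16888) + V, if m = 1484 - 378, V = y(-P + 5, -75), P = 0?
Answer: 17912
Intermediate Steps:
V = -82
m = 1106
(m + 16888) + V = (1106 + 16888) - 82 = 17994 - 82 = 17912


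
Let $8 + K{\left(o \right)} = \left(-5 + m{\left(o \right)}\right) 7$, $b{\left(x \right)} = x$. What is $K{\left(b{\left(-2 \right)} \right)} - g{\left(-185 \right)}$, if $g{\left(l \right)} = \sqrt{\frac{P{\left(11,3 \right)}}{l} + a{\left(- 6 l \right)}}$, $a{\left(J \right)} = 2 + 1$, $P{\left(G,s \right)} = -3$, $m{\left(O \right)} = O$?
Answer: $-57 - \frac{3 \sqrt{11470}}{185} \approx -58.737$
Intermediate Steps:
$a{\left(J \right)} = 3$
$K{\left(o \right)} = -43 + 7 o$ ($K{\left(o \right)} = -8 + \left(-5 + o\right) 7 = -8 + \left(-35 + 7 o\right) = -43 + 7 o$)
$g{\left(l \right)} = \sqrt{3 - \frac{3}{l}}$ ($g{\left(l \right)} = \sqrt{- \frac{3}{l} + 3} = \sqrt{3 - \frac{3}{l}}$)
$K{\left(b{\left(-2 \right)} \right)} - g{\left(-185 \right)} = \left(-43 + 7 \left(-2\right)\right) - \sqrt{3} \sqrt{\frac{-1 - 185}{-185}} = \left(-43 - 14\right) - \sqrt{3} \sqrt{\left(- \frac{1}{185}\right) \left(-186\right)} = -57 - \sqrt{3} \sqrt{\frac{186}{185}} = -57 - \sqrt{3} \frac{\sqrt{34410}}{185} = -57 - \frac{3 \sqrt{11470}}{185}$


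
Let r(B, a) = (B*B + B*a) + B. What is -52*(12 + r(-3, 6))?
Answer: 0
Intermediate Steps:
r(B, a) = B + B² + B*a (r(B, a) = (B² + B*a) + B = B + B² + B*a)
-52*(12 + r(-3, 6)) = -52*(12 - 3*(1 - 3 + 6)) = -52*(12 - 3*4) = -52*(12 - 12) = -52*0 = 0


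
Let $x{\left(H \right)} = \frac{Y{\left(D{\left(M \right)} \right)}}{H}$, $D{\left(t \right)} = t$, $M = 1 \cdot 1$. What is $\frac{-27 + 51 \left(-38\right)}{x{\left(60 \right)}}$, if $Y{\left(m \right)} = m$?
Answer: $-117900$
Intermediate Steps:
$M = 1$
$x{\left(H \right)} = \frac{1}{H}$ ($x{\left(H \right)} = 1 \frac{1}{H} = \frac{1}{H}$)
$\frac{-27 + 51 \left(-38\right)}{x{\left(60 \right)}} = \frac{-27 + 51 \left(-38\right)}{\frac{1}{60}} = \left(-27 - 1938\right) \frac{1}{\frac{1}{60}} = \left(-1965\right) 60 = -117900$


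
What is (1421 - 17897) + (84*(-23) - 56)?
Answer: -18464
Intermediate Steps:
(1421 - 17897) + (84*(-23) - 56) = -16476 + (-1932 - 56) = -16476 - 1988 = -18464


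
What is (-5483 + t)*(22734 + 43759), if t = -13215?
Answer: -1243286114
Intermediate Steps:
(-5483 + t)*(22734 + 43759) = (-5483 - 13215)*(22734 + 43759) = -18698*66493 = -1243286114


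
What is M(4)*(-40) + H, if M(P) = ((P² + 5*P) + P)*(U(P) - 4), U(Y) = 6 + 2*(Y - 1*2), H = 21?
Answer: -9579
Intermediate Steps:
U(Y) = 2 + 2*Y (U(Y) = 6 + 2*(Y - 2) = 6 + 2*(-2 + Y) = 6 + (-4 + 2*Y) = 2 + 2*Y)
M(P) = (-2 + 2*P)*(P² + 6*P) (M(P) = ((P² + 5*P) + P)*((2 + 2*P) - 4) = (P² + 6*P)*(-2 + 2*P) = (-2 + 2*P)*(P² + 6*P))
M(4)*(-40) + H = (2*4*(-6 + 4² + 5*4))*(-40) + 21 = (2*4*(-6 + 16 + 20))*(-40) + 21 = (2*4*30)*(-40) + 21 = 240*(-40) + 21 = -9600 + 21 = -9579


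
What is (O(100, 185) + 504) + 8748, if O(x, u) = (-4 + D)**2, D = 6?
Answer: 9256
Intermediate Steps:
O(x, u) = 4 (O(x, u) = (-4 + 6)**2 = 2**2 = 4)
(O(100, 185) + 504) + 8748 = (4 + 504) + 8748 = 508 + 8748 = 9256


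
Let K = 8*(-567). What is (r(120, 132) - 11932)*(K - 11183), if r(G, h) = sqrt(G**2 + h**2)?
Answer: 187559108 - 188628*sqrt(221) ≈ 1.8475e+8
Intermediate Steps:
K = -4536
(r(120, 132) - 11932)*(K - 11183) = (sqrt(120**2 + 132**2) - 11932)*(-4536 - 11183) = (sqrt(14400 + 17424) - 11932)*(-15719) = (sqrt(31824) - 11932)*(-15719) = (12*sqrt(221) - 11932)*(-15719) = (-11932 + 12*sqrt(221))*(-15719) = 187559108 - 188628*sqrt(221)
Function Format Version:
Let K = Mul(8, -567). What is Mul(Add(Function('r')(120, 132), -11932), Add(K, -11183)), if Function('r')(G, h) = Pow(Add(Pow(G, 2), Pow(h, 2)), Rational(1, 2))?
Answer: Add(187559108, Mul(-188628, Pow(221, Rational(1, 2)))) ≈ 1.8475e+8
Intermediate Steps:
K = -4536
Mul(Add(Function('r')(120, 132), -11932), Add(K, -11183)) = Mul(Add(Pow(Add(Pow(120, 2), Pow(132, 2)), Rational(1, 2)), -11932), Add(-4536, -11183)) = Mul(Add(Pow(Add(14400, 17424), Rational(1, 2)), -11932), -15719) = Mul(Add(Pow(31824, Rational(1, 2)), -11932), -15719) = Mul(Add(Mul(12, Pow(221, Rational(1, 2))), -11932), -15719) = Mul(Add(-11932, Mul(12, Pow(221, Rational(1, 2)))), -15719) = Add(187559108, Mul(-188628, Pow(221, Rational(1, 2))))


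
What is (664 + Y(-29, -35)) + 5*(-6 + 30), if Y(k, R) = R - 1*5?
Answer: 744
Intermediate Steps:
Y(k, R) = -5 + R (Y(k, R) = R - 5 = -5 + R)
(664 + Y(-29, -35)) + 5*(-6 + 30) = (664 + (-5 - 35)) + 5*(-6 + 30) = (664 - 40) + 5*24 = 624 + 120 = 744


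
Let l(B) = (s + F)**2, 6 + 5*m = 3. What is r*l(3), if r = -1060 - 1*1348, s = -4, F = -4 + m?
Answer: -4452392/25 ≈ -1.7810e+5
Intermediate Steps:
m = -3/5 (m = -6/5 + (1/5)*3 = -6/5 + 3/5 = -3/5 ≈ -0.60000)
F = -23/5 (F = -4 - 3/5 = -23/5 ≈ -4.6000)
l(B) = 1849/25 (l(B) = (-4 - 23/5)**2 = (-43/5)**2 = 1849/25)
r = -2408 (r = -1060 - 1348 = -2408)
r*l(3) = -2408*1849/25 = -4452392/25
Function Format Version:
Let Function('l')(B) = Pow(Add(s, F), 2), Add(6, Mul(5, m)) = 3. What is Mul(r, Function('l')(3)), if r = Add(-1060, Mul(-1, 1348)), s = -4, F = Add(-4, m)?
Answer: Rational(-4452392, 25) ≈ -1.7810e+5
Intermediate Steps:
m = Rational(-3, 5) (m = Add(Rational(-6, 5), Mul(Rational(1, 5), 3)) = Add(Rational(-6, 5), Rational(3, 5)) = Rational(-3, 5) ≈ -0.60000)
F = Rational(-23, 5) (F = Add(-4, Rational(-3, 5)) = Rational(-23, 5) ≈ -4.6000)
Function('l')(B) = Rational(1849, 25) (Function('l')(B) = Pow(Add(-4, Rational(-23, 5)), 2) = Pow(Rational(-43, 5), 2) = Rational(1849, 25))
r = -2408 (r = Add(-1060, -1348) = -2408)
Mul(r, Function('l')(3)) = Mul(-2408, Rational(1849, 25)) = Rational(-4452392, 25)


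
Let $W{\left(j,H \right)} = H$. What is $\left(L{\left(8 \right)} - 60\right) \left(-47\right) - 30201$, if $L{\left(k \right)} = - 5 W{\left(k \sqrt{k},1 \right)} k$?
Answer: $-25501$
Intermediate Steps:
$L{\left(k \right)} = - 5 k$ ($L{\left(k \right)} = \left(-5\right) 1 k = - 5 k$)
$\left(L{\left(8 \right)} - 60\right) \left(-47\right) - 30201 = \left(\left(-5\right) 8 - 60\right) \left(-47\right) - 30201 = \left(-40 - 60\right) \left(-47\right) - 30201 = \left(-100\right) \left(-47\right) - 30201 = 4700 - 30201 = -25501$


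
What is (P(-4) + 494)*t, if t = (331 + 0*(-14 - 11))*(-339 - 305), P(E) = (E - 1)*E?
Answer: -109566296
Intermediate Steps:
P(E) = E*(-1 + E) (P(E) = (-1 + E)*E = E*(-1 + E))
t = -213164 (t = (331 + 0*(-25))*(-644) = (331 + 0)*(-644) = 331*(-644) = -213164)
(P(-4) + 494)*t = (-4*(-1 - 4) + 494)*(-213164) = (-4*(-5) + 494)*(-213164) = (20 + 494)*(-213164) = 514*(-213164) = -109566296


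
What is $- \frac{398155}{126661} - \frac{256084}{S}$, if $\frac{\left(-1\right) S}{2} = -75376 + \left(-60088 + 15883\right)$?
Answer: $- \frac{63829700817}{15146249041} \approx -4.2142$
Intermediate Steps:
$S = 239162$ ($S = - 2 \left(-75376 + \left(-60088 + 15883\right)\right) = - 2 \left(-75376 - 44205\right) = \left(-2\right) \left(-119581\right) = 239162$)
$- \frac{398155}{126661} - \frac{256084}{S} = - \frac{398155}{126661} - \frac{256084}{239162} = \left(-398155\right) \frac{1}{126661} - \frac{128042}{119581} = - \frac{398155}{126661} - \frac{128042}{119581} = - \frac{63829700817}{15146249041}$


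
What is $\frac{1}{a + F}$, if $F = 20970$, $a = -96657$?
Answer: $- \frac{1}{75687} \approx -1.3212 \cdot 10^{-5}$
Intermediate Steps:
$\frac{1}{a + F} = \frac{1}{-96657 + 20970} = \frac{1}{-75687} = - \frac{1}{75687}$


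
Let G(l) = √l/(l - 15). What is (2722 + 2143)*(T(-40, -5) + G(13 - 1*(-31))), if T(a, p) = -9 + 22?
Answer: 63245 + 9730*√11/29 ≈ 64358.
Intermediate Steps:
T(a, p) = 13
G(l) = √l/(-15 + l)
(2722 + 2143)*(T(-40, -5) + G(13 - 1*(-31))) = (2722 + 2143)*(13 + √(13 - 1*(-31))/(-15 + (13 - 1*(-31)))) = 4865*(13 + √(13 + 31)/(-15 + (13 + 31))) = 4865*(13 + √44/(-15 + 44)) = 4865*(13 + (2*√11)/29) = 4865*(13 + (2*√11)*(1/29)) = 4865*(13 + 2*√11/29) = 63245 + 9730*√11/29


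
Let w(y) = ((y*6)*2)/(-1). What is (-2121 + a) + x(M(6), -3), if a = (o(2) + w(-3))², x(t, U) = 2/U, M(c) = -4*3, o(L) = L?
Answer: -2033/3 ≈ -677.67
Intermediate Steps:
w(y) = -12*y (w(y) = ((6*y)*2)*(-1) = (12*y)*(-1) = -12*y)
M(c) = -12
a = 1444 (a = (2 - 12*(-3))² = (2 + 36)² = 38² = 1444)
(-2121 + a) + x(M(6), -3) = (-2121 + 1444) + 2/(-3) = -677 + 2*(-⅓) = -677 - ⅔ = -2033/3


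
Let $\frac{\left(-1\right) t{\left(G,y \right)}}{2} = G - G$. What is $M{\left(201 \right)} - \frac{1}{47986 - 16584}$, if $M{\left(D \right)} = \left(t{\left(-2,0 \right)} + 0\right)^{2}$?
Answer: $- \frac{1}{31402} \approx -3.1845 \cdot 10^{-5}$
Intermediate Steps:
$t{\left(G,y \right)} = 0$ ($t{\left(G,y \right)} = - 2 \left(G - G\right) = \left(-2\right) 0 = 0$)
$M{\left(D \right)} = 0$ ($M{\left(D \right)} = \left(0 + 0\right)^{2} = 0^{2} = 0$)
$M{\left(201 \right)} - \frac{1}{47986 - 16584} = 0 - \frac{1}{47986 - 16584} = 0 - \frac{1}{31402} = - \frac{1}{31402}$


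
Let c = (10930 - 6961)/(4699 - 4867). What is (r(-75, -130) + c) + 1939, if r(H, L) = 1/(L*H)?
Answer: 74699629/39000 ≈ 1915.4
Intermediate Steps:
r(H, L) = 1/(H*L)
c = -189/8 (c = 3969/(-168) = 3969*(-1/168) = -189/8 ≈ -23.625)
(r(-75, -130) + c) + 1939 = (1/(-75*(-130)) - 189/8) + 1939 = (-1/75*(-1/130) - 189/8) + 1939 = (1/9750 - 189/8) + 1939 = -921371/39000 + 1939 = 74699629/39000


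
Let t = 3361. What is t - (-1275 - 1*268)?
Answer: 4904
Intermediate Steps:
t - (-1275 - 1*268) = 3361 - (-1275 - 1*268) = 3361 - (-1275 - 268) = 3361 - 1*(-1543) = 3361 + 1543 = 4904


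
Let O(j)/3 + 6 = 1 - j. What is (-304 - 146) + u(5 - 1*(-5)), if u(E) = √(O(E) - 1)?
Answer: -450 + I*√46 ≈ -450.0 + 6.7823*I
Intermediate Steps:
O(j) = -15 - 3*j (O(j) = -18 + 3*(1 - j) = -18 + (3 - 3*j) = -15 - 3*j)
u(E) = √(-16 - 3*E) (u(E) = √((-15 - 3*E) - 1) = √(-16 - 3*E))
(-304 - 146) + u(5 - 1*(-5)) = (-304 - 146) + √(-16 - 3*(5 - 1*(-5))) = -450 + √(-16 - 3*(5 + 5)) = -450 + √(-16 - 3*10) = -450 + √(-16 - 30) = -450 + √(-46) = -450 + I*√46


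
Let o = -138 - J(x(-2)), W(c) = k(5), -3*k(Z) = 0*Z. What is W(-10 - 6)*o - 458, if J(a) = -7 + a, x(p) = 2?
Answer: -458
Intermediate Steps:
k(Z) = 0 (k(Z) = -0*Z = -⅓*0 = 0)
W(c) = 0
o = -133 (o = -138 - (-7 + 2) = -138 - 1*(-5) = -138 + 5 = -133)
W(-10 - 6)*o - 458 = 0*(-133) - 458 = 0 - 458 = -458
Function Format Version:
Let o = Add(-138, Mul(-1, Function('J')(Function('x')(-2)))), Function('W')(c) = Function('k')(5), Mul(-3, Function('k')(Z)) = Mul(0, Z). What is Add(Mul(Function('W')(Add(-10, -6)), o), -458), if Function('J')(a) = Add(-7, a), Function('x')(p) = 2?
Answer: -458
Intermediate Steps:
Function('k')(Z) = 0 (Function('k')(Z) = Mul(Rational(-1, 3), Mul(0, Z)) = Mul(Rational(-1, 3), 0) = 0)
Function('W')(c) = 0
o = -133 (o = Add(-138, Mul(-1, Add(-7, 2))) = Add(-138, Mul(-1, -5)) = Add(-138, 5) = -133)
Add(Mul(Function('W')(Add(-10, -6)), o), -458) = Add(Mul(0, -133), -458) = Add(0, -458) = -458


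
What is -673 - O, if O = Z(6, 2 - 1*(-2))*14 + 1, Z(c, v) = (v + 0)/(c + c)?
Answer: -2036/3 ≈ -678.67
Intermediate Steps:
Z(c, v) = v/(2*c) (Z(c, v) = v/((2*c)) = v*(1/(2*c)) = v/(2*c))
O = 17/3 (O = ((½)*(2 - 1*(-2))/6)*14 + 1 = ((½)*(2 + 2)*(⅙))*14 + 1 = ((½)*4*(⅙))*14 + 1 = (⅓)*14 + 1 = 14/3 + 1 = 17/3 ≈ 5.6667)
-673 - O = -673 - 1*17/3 = -673 - 17/3 = -2036/3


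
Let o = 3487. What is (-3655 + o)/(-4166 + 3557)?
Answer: 8/29 ≈ 0.27586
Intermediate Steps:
(-3655 + o)/(-4166 + 3557) = (-3655 + 3487)/(-4166 + 3557) = -168/(-609) = -168*(-1/609) = 8/29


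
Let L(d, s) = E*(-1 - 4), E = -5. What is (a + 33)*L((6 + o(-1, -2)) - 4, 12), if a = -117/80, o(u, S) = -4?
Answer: 12615/16 ≈ 788.44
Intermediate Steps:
a = -117/80 (a = -117*1/80 = -117/80 ≈ -1.4625)
L(d, s) = 25 (L(d, s) = -5*(-1 - 4) = -5*(-5) = 25)
(a + 33)*L((6 + o(-1, -2)) - 4, 12) = (-117/80 + 33)*25 = (2523/80)*25 = 12615/16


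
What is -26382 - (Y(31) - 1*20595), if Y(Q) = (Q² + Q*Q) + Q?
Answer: -7740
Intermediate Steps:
Y(Q) = Q + 2*Q² (Y(Q) = (Q² + Q²) + Q = 2*Q² + Q = Q + 2*Q²)
-26382 - (Y(31) - 1*20595) = -26382 - (31*(1 + 2*31) - 1*20595) = -26382 - (31*(1 + 62) - 20595) = -26382 - (31*63 - 20595) = -26382 - (1953 - 20595) = -26382 - 1*(-18642) = -26382 + 18642 = -7740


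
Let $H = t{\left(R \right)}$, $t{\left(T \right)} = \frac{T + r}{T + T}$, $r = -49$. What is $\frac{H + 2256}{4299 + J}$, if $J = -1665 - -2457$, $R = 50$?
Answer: $\frac{225601}{509100} \approx 0.44314$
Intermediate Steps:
$t{\left(T \right)} = \frac{-49 + T}{2 T}$ ($t{\left(T \right)} = \frac{T - 49}{T + T} = \frac{-49 + T}{2 T}$)
$J = 792$ ($J = -1665 + 2457 = 792$)
$H = \frac{1}{100}$ ($H = \frac{-49 + 50}{2 \cdot 50} = \frac{1}{2} \cdot \frac{1}{50} \cdot 1 = \frac{1}{100} \approx 0.01$)
$\frac{H + 2256}{4299 + J} = \frac{\frac{1}{100} + 2256}{4299 + 792} = \frac{225601}{100 \cdot 5091} = \frac{225601}{100} \cdot \frac{1}{5091} = \frac{225601}{509100}$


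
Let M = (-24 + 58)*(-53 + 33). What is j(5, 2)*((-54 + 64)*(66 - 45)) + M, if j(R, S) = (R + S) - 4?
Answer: -50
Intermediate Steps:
j(R, S) = -4 + R + S
M = -680 (M = 34*(-20) = -680)
j(5, 2)*((-54 + 64)*(66 - 45)) + M = (-4 + 5 + 2)*((-54 + 64)*(66 - 45)) - 680 = 3*(10*21) - 680 = 3*210 - 680 = 630 - 680 = -50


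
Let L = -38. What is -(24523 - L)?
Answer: -24561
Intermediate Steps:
-(24523 - L) = -(24523 - 1*(-38)) = -(24523 + 38) = -1*24561 = -24561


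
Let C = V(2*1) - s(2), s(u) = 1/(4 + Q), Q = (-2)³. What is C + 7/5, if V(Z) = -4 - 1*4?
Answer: -127/20 ≈ -6.3500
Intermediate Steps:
Q = -8
s(u) = -¼ (s(u) = 1/(4 - 8) = 1/(-4) = -¼)
V(Z) = -8 (V(Z) = -4 - 4 = -8)
C = -31/4 (C = -8 - 1*(-¼) = -8 + ¼ = -31/4 ≈ -7.7500)
C + 7/5 = -31/4 + 7/5 = -127/20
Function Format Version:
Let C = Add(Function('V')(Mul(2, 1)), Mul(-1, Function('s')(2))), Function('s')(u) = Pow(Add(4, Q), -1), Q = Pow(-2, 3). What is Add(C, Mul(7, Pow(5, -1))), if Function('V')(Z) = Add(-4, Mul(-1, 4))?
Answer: Rational(-127, 20) ≈ -6.3500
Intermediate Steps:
Q = -8
Function('s')(u) = Rational(-1, 4) (Function('s')(u) = Pow(Add(4, -8), -1) = Pow(-4, -1) = Rational(-1, 4))
Function('V')(Z) = -8 (Function('V')(Z) = Add(-4, -4) = -8)
C = Rational(-31, 4) (C = Add(-8, Mul(-1, Rational(-1, 4))) = Add(-8, Rational(1, 4)) = Rational(-31, 4) ≈ -7.7500)
Add(C, Mul(7, Pow(5, -1))) = Add(Rational(-31, 4), Mul(7, Pow(5, -1))) = Add(Rational(-31, 4), Mul(7, Rational(1, 5))) = Add(Rational(-31, 4), Rational(7, 5)) = Rational(-127, 20)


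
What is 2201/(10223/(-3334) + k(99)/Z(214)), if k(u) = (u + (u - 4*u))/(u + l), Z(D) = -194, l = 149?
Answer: -88263075752/122797211 ≈ -718.77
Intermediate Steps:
k(u) = -2*u/(149 + u) (k(u) = (u + (u - 4*u))/(u + 149) = (u - 3*u)/(149 + u) = (-2*u)/(149 + u) = -2*u/(149 + u))
2201/(10223/(-3334) + k(99)/Z(214)) = 2201/(10223/(-3334) - 2*99/(149 + 99)/(-194)) = 2201/(10223*(-1/3334) - 2*99/248*(-1/194)) = 2201/(-10223/3334 - 2*99*1/248*(-1/194)) = 2201/(-10223/3334 - 99/124*(-1/194)) = 2201/(-10223/3334 + 99/24056) = 2201/(-122797211/40101352) = 2201*(-40101352/122797211) = -88263075752/122797211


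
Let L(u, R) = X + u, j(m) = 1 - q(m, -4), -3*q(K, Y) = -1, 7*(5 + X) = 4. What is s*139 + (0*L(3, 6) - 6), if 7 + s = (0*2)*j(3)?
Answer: -979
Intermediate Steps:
X = -31/7 (X = -5 + (⅐)*4 = -5 + 4/7 = -31/7 ≈ -4.4286)
q(K, Y) = ⅓ (q(K, Y) = -⅓*(-1) = ⅓)
j(m) = ⅔ (j(m) = 1 - 1*⅓ = 1 - ⅓ = ⅔)
L(u, R) = -31/7 + u
s = -7 (s = -7 + (0*2)*(⅔) = -7 + 0*(⅔) = -7 + 0 = -7)
s*139 + (0*L(3, 6) - 6) = -7*139 + (0*(-31/7 + 3) - 6) = -973 + (0*(-10/7) - 6) = -973 + (0 - 6) = -973 - 6 = -979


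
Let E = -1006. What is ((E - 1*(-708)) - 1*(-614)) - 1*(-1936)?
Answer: 2252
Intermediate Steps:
((E - 1*(-708)) - 1*(-614)) - 1*(-1936) = ((-1006 - 1*(-708)) - 1*(-614)) - 1*(-1936) = ((-1006 + 708) + 614) + 1936 = (-298 + 614) + 1936 = 316 + 1936 = 2252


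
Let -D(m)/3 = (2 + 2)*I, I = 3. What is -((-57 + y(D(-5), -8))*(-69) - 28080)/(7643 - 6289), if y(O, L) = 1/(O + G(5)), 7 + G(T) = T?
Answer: 917517/51452 ≈ 17.832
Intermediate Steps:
G(T) = -7 + T
D(m) = -36 (D(m) = -3*(2 + 2)*3 = -12*3 = -3*12 = -36)
y(O, L) = 1/(-2 + O) (y(O, L) = 1/(O + (-7 + 5)) = 1/(O - 2) = 1/(-2 + O))
-((-57 + y(D(-5), -8))*(-69) - 28080)/(7643 - 6289) = -((-57 + 1/(-2 - 36))*(-69) - 28080)/(7643 - 6289) = -((-57 + 1/(-38))*(-69) - 28080)/1354 = -((-57 - 1/38)*(-69) - 28080)/1354 = -(-2167/38*(-69) - 28080)/1354 = -(149523/38 - 28080)/1354 = -(-917517)/(38*1354) = -1*(-917517/51452) = 917517/51452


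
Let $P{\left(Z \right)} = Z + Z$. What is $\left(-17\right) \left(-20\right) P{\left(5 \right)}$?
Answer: $3400$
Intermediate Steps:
$P{\left(Z \right)} = 2 Z$
$\left(-17\right) \left(-20\right) P{\left(5 \right)} = \left(-17\right) \left(-20\right) 2 \cdot 5 = 340 \cdot 10 = 3400$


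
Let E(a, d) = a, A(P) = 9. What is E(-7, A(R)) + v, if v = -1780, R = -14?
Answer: -1787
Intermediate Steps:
E(-7, A(R)) + v = -7 - 1780 = -1787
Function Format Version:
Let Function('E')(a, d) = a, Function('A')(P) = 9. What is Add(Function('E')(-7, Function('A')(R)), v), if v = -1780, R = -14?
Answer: -1787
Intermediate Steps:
Add(Function('E')(-7, Function('A')(R)), v) = Add(-7, -1780) = -1787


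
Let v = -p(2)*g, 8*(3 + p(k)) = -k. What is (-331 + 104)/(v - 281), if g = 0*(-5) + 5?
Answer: 908/1059 ≈ 0.85741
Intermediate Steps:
g = 5 (g = 0 + 5 = 5)
p(k) = -3 - k/8 (p(k) = -3 + (-k)/8 = -3 - k/8)
v = 65/4 (v = -(-3 - ⅛*2)*5 = -(-3 - ¼)*5 = -(-13)*5/4 = -1*(-65/4) = 65/4 ≈ 16.250)
(-331 + 104)/(v - 281) = (-331 + 104)/(65/4 - 281) = -227/(-1059/4) = -227*(-4/1059) = 908/1059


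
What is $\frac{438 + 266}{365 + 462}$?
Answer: $\frac{704}{827} \approx 0.85127$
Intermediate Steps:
$\frac{438 + 266}{365 + 462} = \frac{704}{827}$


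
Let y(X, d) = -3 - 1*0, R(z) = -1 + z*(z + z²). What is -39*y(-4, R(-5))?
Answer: 117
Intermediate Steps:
y(X, d) = -3 (y(X, d) = -3 + 0 = -3)
-39*y(-4, R(-5)) = -39*(-3) = -3*(-39) = 117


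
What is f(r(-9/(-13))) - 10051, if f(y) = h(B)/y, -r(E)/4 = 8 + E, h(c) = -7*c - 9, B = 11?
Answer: -2270967/226 ≈ -10049.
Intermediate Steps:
h(c) = -9 - 7*c
r(E) = -32 - 4*E (r(E) = -4*(8 + E) = -32 - 4*E)
f(y) = -86/y (f(y) = (-9 - 7*11)/y = (-9 - 77)/y = -86/y)
f(r(-9/(-13))) - 10051 = -86/(-32 - (-36)/(-13)) - 10051 = -86/(-32 - (-36)*(-1)/13) - 10051 = -86/(-32 - 4*9/13) - 10051 = -86/(-32 - 36/13) - 10051 = -86/(-452/13) - 10051 = -86*(-13/452) - 10051 = 559/226 - 10051 = -2270967/226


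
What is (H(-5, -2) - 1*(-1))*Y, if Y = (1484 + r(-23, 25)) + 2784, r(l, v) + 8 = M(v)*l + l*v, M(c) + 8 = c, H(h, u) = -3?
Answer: -6588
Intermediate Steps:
M(c) = -8 + c
r(l, v) = -8 + l*v + l*(-8 + v) (r(l, v) = -8 + ((-8 + v)*l + l*v) = -8 + (l*(-8 + v) + l*v) = -8 + (l*v + l*(-8 + v)) = -8 + l*v + l*(-8 + v))
Y = 3294 (Y = (1484 + (-8 - 23*25 - 23*(-8 + 25))) + 2784 = (1484 + (-8 - 575 - 23*17)) + 2784 = (1484 + (-8 - 575 - 391)) + 2784 = (1484 - 974) + 2784 = 510 + 2784 = 3294)
(H(-5, -2) - 1*(-1))*Y = (-3 - 1*(-1))*3294 = (-3 + 1)*3294 = -2*3294 = -6588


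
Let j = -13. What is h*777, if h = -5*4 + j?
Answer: -25641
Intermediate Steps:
h = -33 (h = -5*4 - 13 = -20 - 13 = -33)
h*777 = -33*777 = -25641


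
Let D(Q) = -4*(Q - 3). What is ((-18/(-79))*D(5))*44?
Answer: -6336/79 ≈ -80.203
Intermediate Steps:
D(Q) = 12 - 4*Q (D(Q) = -4*(-3 + Q) = 12 - 4*Q)
((-18/(-79))*D(5))*44 = ((-18/(-79))*(12 - 4*5))*44 = ((-18*(-1/79))*(12 - 20))*44 = ((18/79)*(-8))*44 = -144/79*44 = -6336/79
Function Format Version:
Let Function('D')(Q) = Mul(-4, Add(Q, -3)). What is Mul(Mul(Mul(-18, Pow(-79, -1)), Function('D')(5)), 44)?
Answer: Rational(-6336, 79) ≈ -80.203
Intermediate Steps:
Function('D')(Q) = Add(12, Mul(-4, Q)) (Function('D')(Q) = Mul(-4, Add(-3, Q)) = Add(12, Mul(-4, Q)))
Mul(Mul(Mul(-18, Pow(-79, -1)), Function('D')(5)), 44) = Mul(Mul(Mul(-18, Pow(-79, -1)), Add(12, Mul(-4, 5))), 44) = Mul(Mul(Mul(-18, Rational(-1, 79)), Add(12, -20)), 44) = Mul(Mul(Rational(18, 79), -8), 44) = Mul(Rational(-144, 79), 44) = Rational(-6336, 79)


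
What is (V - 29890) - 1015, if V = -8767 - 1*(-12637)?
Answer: -27035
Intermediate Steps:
V = 3870 (V = -8767 + 12637 = 3870)
(V - 29890) - 1015 = (3870 - 29890) - 1015 = -26020 - 1015 = -27035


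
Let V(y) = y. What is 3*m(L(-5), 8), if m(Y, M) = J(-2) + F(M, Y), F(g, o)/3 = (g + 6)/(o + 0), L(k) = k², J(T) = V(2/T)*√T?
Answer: 126/25 - 3*I*√2 ≈ 5.04 - 4.2426*I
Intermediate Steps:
J(T) = 2/√T (J(T) = (2/T)*√T = 2/√T)
F(g, o) = 3*(6 + g)/o (F(g, o) = 3*((g + 6)/(o + 0)) = 3*((6 + g)/o) = 3*(6 + g)/o)
m(Y, M) = -I*√2 + 3*(6 + M)/Y (m(Y, M) = 2/√(-2) + 3*(6 + M)/Y = 2*(-I*√2/2) + 3*(6 + M)/Y = -I*√2 + 3*(6 + M)/Y)
3*m(L(-5), 8) = 3*((18 + 3*8 - 1*I*(-5)²*√2)/((-5)²)) = 3*((18 + 24 - 1*I*25*√2)/25) = 3*((18 + 24 - 25*I*√2)/25) = 3*((42 - 25*I*√2)/25) = 3*(42/25 - I*√2) = 126/25 - 3*I*√2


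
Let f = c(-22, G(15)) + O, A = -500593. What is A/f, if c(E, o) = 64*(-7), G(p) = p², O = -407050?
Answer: 500593/407498 ≈ 1.2285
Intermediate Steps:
c(E, o) = -448
f = -407498 (f = -448 - 407050 = -407498)
A/f = -500593/(-407498) = -500593*(-1/407498) = 500593/407498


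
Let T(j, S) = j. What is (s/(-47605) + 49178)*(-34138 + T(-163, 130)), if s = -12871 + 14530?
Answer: -80302655280331/47605 ≈ -1.6869e+9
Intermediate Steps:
s = 1659
(s/(-47605) + 49178)*(-34138 + T(-163, 130)) = (1659/(-47605) + 49178)*(-34138 - 163) = (1659*(-1/47605) + 49178)*(-34301) = (-1659/47605 + 49178)*(-34301) = (2341117031/47605)*(-34301) = -80302655280331/47605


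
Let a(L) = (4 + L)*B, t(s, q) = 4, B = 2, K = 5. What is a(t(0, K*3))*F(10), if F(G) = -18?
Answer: -288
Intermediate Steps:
a(L) = 8 + 2*L (a(L) = (4 + L)*2 = 8 + 2*L)
a(t(0, K*3))*F(10) = (8 + 2*4)*(-18) = (8 + 8)*(-18) = 16*(-18) = -288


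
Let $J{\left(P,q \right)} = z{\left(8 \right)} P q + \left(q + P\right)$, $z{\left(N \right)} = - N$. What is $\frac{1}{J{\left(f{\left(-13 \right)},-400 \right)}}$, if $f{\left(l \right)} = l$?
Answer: $- \frac{1}{42013} \approx -2.3802 \cdot 10^{-5}$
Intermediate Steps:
$J{\left(P,q \right)} = P + q - 8 P q$ ($J{\left(P,q \right)} = \left(-1\right) 8 P q + \left(q + P\right) = - 8 P q + \left(P + q\right) = P + q - 8 P q$)
$\frac{1}{J{\left(f{\left(-13 \right)},-400 \right)}} = \frac{1}{-13 - 400 - \left(-104\right) \left(-400\right)} = \frac{1}{-13 - 400 - 41600} = \frac{1}{-42013} = - \frac{1}{42013}$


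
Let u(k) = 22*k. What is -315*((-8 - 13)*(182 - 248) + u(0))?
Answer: -436590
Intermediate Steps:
-315*((-8 - 13)*(182 - 248) + u(0)) = -315*((-8 - 13)*(182 - 248) + 22*0) = -315*(-21*(-66) + 0) = -315*(1386 + 0) = -315*1386 = -436590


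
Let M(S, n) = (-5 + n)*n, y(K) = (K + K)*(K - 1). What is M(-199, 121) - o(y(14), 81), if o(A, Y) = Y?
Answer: 13955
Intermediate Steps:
y(K) = 2*K*(-1 + K) (y(K) = (2*K)*(-1 + K) = 2*K*(-1 + K))
M(S, n) = n*(-5 + n)
M(-199, 121) - o(y(14), 81) = 121*(-5 + 121) - 1*81 = 121*116 - 81 = 14036 - 81 = 13955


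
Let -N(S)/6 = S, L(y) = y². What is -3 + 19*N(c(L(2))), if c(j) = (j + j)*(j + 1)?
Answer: -4563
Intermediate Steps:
c(j) = 2*j*(1 + j) (c(j) = (2*j)*(1 + j) = 2*j*(1 + j))
N(S) = -6*S
-3 + 19*N(c(L(2))) = -3 + 19*(-12*2²*(1 + 2²)) = -3 + 19*(-12*4*(1 + 4)) = -3 + 19*(-12*4*5) = -3 + 19*(-6*40) = -3 + 19*(-240) = -3 - 4560 = -4563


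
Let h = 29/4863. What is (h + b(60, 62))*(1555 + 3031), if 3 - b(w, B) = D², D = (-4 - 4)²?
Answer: -91280798780/4863 ≈ -1.8770e+7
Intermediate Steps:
D = 64 (D = (-8)² = 64)
h = 29/4863 (h = 29*(1/4863) = 29/4863 ≈ 0.0059634)
b(w, B) = -4093 (b(w, B) = 3 - 1*64² = 3 - 1*4096 = 3 - 4096 = -4093)
(h + b(60, 62))*(1555 + 3031) = (29/4863 - 4093)*(1555 + 3031) = -19904230/4863*4586 = -91280798780/4863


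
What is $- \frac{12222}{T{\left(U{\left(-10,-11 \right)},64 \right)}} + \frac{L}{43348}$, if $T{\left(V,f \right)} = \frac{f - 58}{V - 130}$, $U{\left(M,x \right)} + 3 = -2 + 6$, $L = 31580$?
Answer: $\frac{2847678896}{10837} \approx 2.6277 \cdot 10^{5}$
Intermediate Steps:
$U{\left(M,x \right)} = 1$ ($U{\left(M,x \right)} = -3 + \left(-2 + 6\right) = -3 + 4 = 1$)
$T{\left(V,f \right)} = \frac{-58 + f}{-130 + V}$
$- \frac{12222}{T{\left(U{\left(-10,-11 \right)},64 \right)}} + \frac{L}{43348} = - \frac{12222}{\frac{1}{-130 + 1} \left(-58 + 64\right)} + \frac{31580}{43348} = - \frac{12222}{\frac{1}{-129} \cdot 6} + 31580 \cdot \frac{1}{43348} = - \frac{12222}{\left(- \frac{1}{129}\right) 6} + \frac{7895}{10837} = - \frac{12222}{- \frac{2}{43}} + \frac{7895}{10837} = \left(-12222\right) \left(- \frac{43}{2}\right) + \frac{7895}{10837} = 262773 + \frac{7895}{10837} = \frac{2847678896}{10837}$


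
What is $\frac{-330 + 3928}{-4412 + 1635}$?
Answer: $- \frac{3598}{2777} \approx -1.2956$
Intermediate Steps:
$\frac{-330 + 3928}{-4412 + 1635} = \frac{3598}{-2777} = 3598 \left(- \frac{1}{2777}\right) = - \frac{3598}{2777}$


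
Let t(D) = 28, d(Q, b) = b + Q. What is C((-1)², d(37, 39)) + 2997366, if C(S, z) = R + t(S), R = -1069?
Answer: 2996325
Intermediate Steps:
d(Q, b) = Q + b
C(S, z) = -1041 (C(S, z) = -1069 + 28 = -1041)
C((-1)², d(37, 39)) + 2997366 = -1041 + 2997366 = 2996325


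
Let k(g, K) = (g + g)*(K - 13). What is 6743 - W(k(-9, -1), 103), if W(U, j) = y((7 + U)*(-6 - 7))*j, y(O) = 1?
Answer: 6640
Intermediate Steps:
k(g, K) = 2*g*(-13 + K) (k(g, K) = (2*g)*(-13 + K) = 2*g*(-13 + K))
W(U, j) = j (W(U, j) = 1*j = j)
6743 - W(k(-9, -1), 103) = 6743 - 1*103 = 6743 - 103 = 6640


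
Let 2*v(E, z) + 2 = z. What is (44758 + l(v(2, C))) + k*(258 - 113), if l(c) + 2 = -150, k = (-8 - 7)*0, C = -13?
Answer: 44606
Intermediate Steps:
v(E, z) = -1 + z/2
k = 0 (k = -15*0 = 0)
l(c) = -152 (l(c) = -2 - 150 = -152)
(44758 + l(v(2, C))) + k*(258 - 113) = (44758 - 152) + 0*(258 - 113) = 44606 + 0*145 = 44606 + 0 = 44606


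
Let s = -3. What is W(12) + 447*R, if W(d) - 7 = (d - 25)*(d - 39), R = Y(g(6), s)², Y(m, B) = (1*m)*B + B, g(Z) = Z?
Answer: 197485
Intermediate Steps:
Y(m, B) = B + B*m (Y(m, B) = m*B + B = B*m + B = B + B*m)
R = 441 (R = (-3*(1 + 6))² = (-3*7)² = (-21)² = 441)
W(d) = 7 + (-39 + d)*(-25 + d) (W(d) = 7 + (d - 25)*(d - 39) = 7 + (-25 + d)*(-39 + d) = 7 + (-39 + d)*(-25 + d))
W(12) + 447*R = (982 + 12² - 64*12) + 447*441 = (982 + 144 - 768) + 197127 = 358 + 197127 = 197485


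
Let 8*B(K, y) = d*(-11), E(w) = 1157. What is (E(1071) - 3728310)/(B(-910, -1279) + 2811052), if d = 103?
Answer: -29817224/22487283 ≈ -1.3260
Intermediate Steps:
B(K, y) = -1133/8 (B(K, y) = (103*(-11))/8 = (1/8)*(-1133) = -1133/8)
(E(1071) - 3728310)/(B(-910, -1279) + 2811052) = (1157 - 3728310)/(-1133/8 + 2811052) = -3727153/22487283/8 = -3727153*8/22487283 = -29817224/22487283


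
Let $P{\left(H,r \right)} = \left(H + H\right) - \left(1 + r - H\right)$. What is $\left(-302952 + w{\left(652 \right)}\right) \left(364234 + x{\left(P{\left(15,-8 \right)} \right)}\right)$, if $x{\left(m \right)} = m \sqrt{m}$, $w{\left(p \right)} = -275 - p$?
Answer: $-110683063686 - 31603416 \sqrt{13} \approx -1.108 \cdot 10^{11}$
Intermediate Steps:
$P{\left(H,r \right)} = -1 - r + 3 H$ ($P{\left(H,r \right)} = 2 H - \left(1 + r - H\right) = -1 - r + 3 H$)
$x{\left(m \right)} = m^{\frac{3}{2}}$
$\left(-302952 + w{\left(652 \right)}\right) \left(364234 + x{\left(P{\left(15,-8 \right)} \right)}\right) = \left(-302952 - 927\right) \left(364234 + \left(-1 - -8 + 3 \cdot 15\right)^{\frac{3}{2}}\right) = \left(-302952 - 927\right) \left(364234 + \left(-1 + 8 + 45\right)^{\frac{3}{2}}\right) = \left(-302952 - 927\right) \left(364234 + 52^{\frac{3}{2}}\right) = - 303879 \left(364234 + 104 \sqrt{13}\right) = -110683063686 - 31603416 \sqrt{13}$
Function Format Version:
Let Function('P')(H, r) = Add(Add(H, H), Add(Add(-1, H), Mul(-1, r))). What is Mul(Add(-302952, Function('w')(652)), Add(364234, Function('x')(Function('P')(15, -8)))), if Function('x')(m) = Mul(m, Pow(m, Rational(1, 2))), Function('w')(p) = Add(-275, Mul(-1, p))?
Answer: Add(-110683063686, Mul(-31603416, Pow(13, Rational(1, 2)))) ≈ -1.1080e+11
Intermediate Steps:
Function('P')(H, r) = Add(-1, Mul(-1, r), Mul(3, H)) (Function('P')(H, r) = Add(Mul(2, H), Add(-1, H, Mul(-1, r))) = Add(-1, Mul(-1, r), Mul(3, H)))
Function('x')(m) = Pow(m, Rational(3, 2))
Mul(Add(-302952, Function('w')(652)), Add(364234, Function('x')(Function('P')(15, -8)))) = Mul(Add(-302952, Add(-275, Mul(-1, 652))), Add(364234, Pow(Add(-1, Mul(-1, -8), Mul(3, 15)), Rational(3, 2)))) = Mul(Add(-302952, Add(-275, -652)), Add(364234, Pow(Add(-1, 8, 45), Rational(3, 2)))) = Mul(Add(-302952, -927), Add(364234, Pow(52, Rational(3, 2)))) = Mul(-303879, Add(364234, Mul(104, Pow(13, Rational(1, 2))))) = Add(-110683063686, Mul(-31603416, Pow(13, Rational(1, 2))))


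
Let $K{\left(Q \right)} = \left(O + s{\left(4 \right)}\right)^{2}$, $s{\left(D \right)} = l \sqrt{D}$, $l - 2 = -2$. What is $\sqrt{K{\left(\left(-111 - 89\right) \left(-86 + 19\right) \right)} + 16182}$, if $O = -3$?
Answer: $3 \sqrt{1799} \approx 127.24$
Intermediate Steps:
$l = 0$ ($l = 2 - 2 = 0$)
$s{\left(D \right)} = 0$ ($s{\left(D \right)} = 0 \sqrt{D} = 0$)
$K{\left(Q \right)} = 9$ ($K{\left(Q \right)} = \left(-3 + 0\right)^{2} = \left(-3\right)^{2} = 9$)
$\sqrt{K{\left(\left(-111 - 89\right) \left(-86 + 19\right) \right)} + 16182} = \sqrt{9 + 16182} = \sqrt{16191} = 3 \sqrt{1799}$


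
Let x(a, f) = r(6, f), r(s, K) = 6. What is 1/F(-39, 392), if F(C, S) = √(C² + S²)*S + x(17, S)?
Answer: -3/11923173902 + 98*√155185/5961586951 ≈ 6.4755e-6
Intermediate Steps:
x(a, f) = 6
F(C, S) = 6 + S*√(C² + S²) (F(C, S) = √(C² + S²)*S + 6 = S*√(C² + S²) + 6 = 6 + S*√(C² + S²))
1/F(-39, 392) = 1/(6 + 392*√((-39)² + 392²)) = 1/(6 + 392*√(1521 + 153664)) = 1/(6 + 392*√155185)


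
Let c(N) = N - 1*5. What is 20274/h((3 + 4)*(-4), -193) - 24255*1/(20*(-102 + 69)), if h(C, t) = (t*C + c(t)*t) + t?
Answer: 2154857/57900 ≈ 37.217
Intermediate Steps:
c(N) = -5 + N (c(N) = N - 5 = -5 + N)
h(C, t) = t + C*t + t*(-5 + t) (h(C, t) = (t*C + (-5 + t)*t) + t = (C*t + t*(-5 + t)) + t = t + C*t + t*(-5 + t))
20274/h((3 + 4)*(-4), -193) - 24255*1/(20*(-102 + 69)) = 20274/((-193*(-4 + (3 + 4)*(-4) - 193))) - 24255*1/(20*(-102 + 69)) = 20274/((-193*(-4 + 7*(-4) - 193))) - 24255/((-33*20)) = 20274/((-193*(-4 - 28 - 193))) - 24255/(-660) = 20274/((-193*(-225))) - 24255*(-1/660) = 20274/43425 + 147/4 = 20274*(1/43425) + 147/4 = 6758/14475 + 147/4 = 2154857/57900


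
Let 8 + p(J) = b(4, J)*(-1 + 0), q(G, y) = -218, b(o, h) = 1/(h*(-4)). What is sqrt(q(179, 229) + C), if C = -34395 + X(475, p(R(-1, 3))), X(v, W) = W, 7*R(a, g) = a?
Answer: I*sqrt(138491)/2 ≈ 186.07*I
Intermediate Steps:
b(o, h) = -1/(4*h) (b(o, h) = 1/(-4*h) = -1/(4*h))
R(a, g) = a/7
p(J) = -8 + 1/(4*J) (p(J) = -8 + (-1/(4*J))*(-1 + 0) = -8 - 1/(4*J)*(-1) = -8 + 1/(4*J))
C = -137619/4 (C = -34395 + (-8 + 1/(4*(((1/7)*(-1))))) = -34395 + (-8 + 1/(4*(-1/7))) = -34395 + (-8 + (1/4)*(-7)) = -34395 + (-8 - 7/4) = -34395 - 39/4 = -137619/4 ≈ -34405.)
sqrt(q(179, 229) + C) = sqrt(-218 - 137619/4) = sqrt(-138491/4) = I*sqrt(138491)/2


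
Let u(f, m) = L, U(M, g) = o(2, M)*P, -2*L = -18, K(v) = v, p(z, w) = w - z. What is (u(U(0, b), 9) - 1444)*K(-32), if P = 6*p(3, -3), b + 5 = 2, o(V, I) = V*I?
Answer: 45920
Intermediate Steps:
o(V, I) = I*V
L = 9 (L = -½*(-18) = 9)
b = -3 (b = -5 + 2 = -3)
P = -36 (P = 6*(-3 - 1*3) = 6*(-3 - 3) = 6*(-6) = -36)
U(M, g) = -72*M (U(M, g) = (M*2)*(-36) = (2*M)*(-36) = -72*M)
u(f, m) = 9
(u(U(0, b), 9) - 1444)*K(-32) = (9 - 1444)*(-32) = -1435*(-32) = 45920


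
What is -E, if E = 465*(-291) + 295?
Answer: 135020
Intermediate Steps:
E = -135020 (E = -135315 + 295 = -135020)
-E = -1*(-135020) = 135020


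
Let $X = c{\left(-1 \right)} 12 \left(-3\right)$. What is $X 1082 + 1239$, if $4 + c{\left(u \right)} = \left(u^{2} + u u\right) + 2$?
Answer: $1239$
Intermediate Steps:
$c{\left(u \right)} = -2 + 2 u^{2}$ ($c{\left(u \right)} = -4 + \left(\left(u^{2} + u u\right) + 2\right) = -4 + \left(\left(u^{2} + u^{2}\right) + 2\right) = -4 + \left(2 u^{2} + 2\right) = -4 + \left(2 + 2 u^{2}\right) = -2 + 2 u^{2}$)
$X = 0$ ($X = \left(-2 + 2 \left(-1\right)^{2}\right) 12 \left(-3\right) = \left(-2 + 2 \cdot 1\right) 12 \left(-3\right) = \left(-2 + 2\right) 12 \left(-3\right) = 0 \cdot 12 \left(-3\right) = 0 \left(-3\right) = 0$)
$X 1082 + 1239 = 0 \cdot 1082 + 1239 = 0 + 1239 = 1239$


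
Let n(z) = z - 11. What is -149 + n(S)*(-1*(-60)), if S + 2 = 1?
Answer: -869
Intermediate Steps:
S = -1 (S = -2 + 1 = -1)
n(z) = -11 + z
-149 + n(S)*(-1*(-60)) = -149 + (-11 - 1)*(-1*(-60)) = -149 - 12*60 = -149 - 720 = -869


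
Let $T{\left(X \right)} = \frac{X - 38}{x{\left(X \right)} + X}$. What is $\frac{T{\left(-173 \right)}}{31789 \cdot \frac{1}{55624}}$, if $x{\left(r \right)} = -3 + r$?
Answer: $\frac{11736664}{11094361} \approx 1.0579$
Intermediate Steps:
$T{\left(X \right)} = \frac{-38 + X}{-3 + 2 X}$ ($T{\left(X \right)} = \frac{X - 38}{\left(-3 + X\right) + X} = \frac{-38 + X}{-3 + 2 X}$)
$\frac{T{\left(-173 \right)}}{31789 \cdot \frac{1}{55624}} = \frac{\frac{1}{-3 + 2 \left(-173\right)} \left(-38 - 173\right)}{31789 \cdot \frac{1}{55624}} = \frac{\frac{1}{-3 - 346} \left(-211\right)}{31789 \cdot \frac{1}{55624}} = \frac{\frac{1}{-349} \left(-211\right)}{\frac{31789}{55624}} = \left(- \frac{1}{349}\right) \left(-211\right) \frac{55624}{31789} = \frac{211}{349} \cdot \frac{55624}{31789} = \frac{11736664}{11094361}$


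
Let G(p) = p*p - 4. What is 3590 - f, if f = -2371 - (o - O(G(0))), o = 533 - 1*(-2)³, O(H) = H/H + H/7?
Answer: 45511/7 ≈ 6501.6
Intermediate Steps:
G(p) = -4 + p² (G(p) = p² - 4 = -4 + p²)
O(H) = 1 + H/7 (O(H) = 1 + H*(⅐) = 1 + H/7)
o = 541 (o = 533 - 1*(-8) = 533 + 8 = 541)
f = -20381/7 (f = -2371 - (541 - (1 + (-4 + 0²)/7)) = -2371 - (541 - (1 + (-4 + 0)/7)) = -2371 - (541 - (1 + (⅐)*(-4))) = -2371 - (541 - (1 - 4/7)) = -2371 - (541 - 1*3/7) = -2371 - (541 - 3/7) = -2371 - 1*3784/7 = -2371 - 3784/7 = -20381/7 ≈ -2911.6)
3590 - f = 3590 - 1*(-20381/7) = 3590 + 20381/7 = 45511/7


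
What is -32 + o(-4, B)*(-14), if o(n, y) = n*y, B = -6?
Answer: -368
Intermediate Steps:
-32 + o(-4, B)*(-14) = -32 - 4*(-6)*(-14) = -32 + 24*(-14) = -32 - 336 = -368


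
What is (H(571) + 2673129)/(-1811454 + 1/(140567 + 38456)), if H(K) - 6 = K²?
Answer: -536921485048/324291929441 ≈ -1.6557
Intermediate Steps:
H(K) = 6 + K²
(H(571) + 2673129)/(-1811454 + 1/(140567 + 38456)) = ((6 + 571²) + 2673129)/(-1811454 + 1/(140567 + 38456)) = ((6 + 326041) + 2673129)/(-1811454 + 1/179023) = (326047 + 2673129)/(-1811454 + 1/179023) = 2999176/(-324291929441/179023) = 2999176*(-179023/324291929441) = -536921485048/324291929441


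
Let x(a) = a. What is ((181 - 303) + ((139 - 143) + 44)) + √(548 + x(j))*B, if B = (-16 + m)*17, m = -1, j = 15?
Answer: -82 - 289*√563 ≈ -6939.3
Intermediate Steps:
B = -289 (B = (-16 - 1)*17 = -17*17 = -289)
((181 - 303) + ((139 - 143) + 44)) + √(548 + x(j))*B = ((181 - 303) + ((139 - 143) + 44)) + √(548 + 15)*(-289) = (-122 + (-4 + 44)) + √563*(-289) = (-122 + 40) - 289*√563 = -82 - 289*√563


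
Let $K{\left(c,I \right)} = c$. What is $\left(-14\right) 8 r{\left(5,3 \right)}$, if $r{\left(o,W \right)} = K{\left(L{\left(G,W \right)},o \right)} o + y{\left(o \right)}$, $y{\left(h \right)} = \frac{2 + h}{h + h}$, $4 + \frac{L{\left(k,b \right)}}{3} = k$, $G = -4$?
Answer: $\frac{66808}{5} \approx 13362.0$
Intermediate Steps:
$L{\left(k,b \right)} = -12 + 3 k$
$y{\left(h \right)} = \frac{2 + h}{2 h}$
$r{\left(o,W \right)} = - 24 o + \frac{2 + o}{2 o}$ ($r{\left(o,W \right)} = \left(-12 + 3 \left(-4\right)\right) o + \frac{2 + o}{2 o} = \left(-12 - 12\right) o + \frac{2 + o}{2 o} = - 24 o + \frac{2 + o}{2 o}$)
$\left(-14\right) 8 r{\left(5,3 \right)} = \left(-14\right) 8 \left(\frac{1}{2} + \frac{1}{5} - 120\right) = - 112 \left(\frac{1}{2} + \frac{1}{5} - 120\right) = \left(-112\right) \left(- \frac{1193}{10}\right) = \frac{66808}{5}$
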